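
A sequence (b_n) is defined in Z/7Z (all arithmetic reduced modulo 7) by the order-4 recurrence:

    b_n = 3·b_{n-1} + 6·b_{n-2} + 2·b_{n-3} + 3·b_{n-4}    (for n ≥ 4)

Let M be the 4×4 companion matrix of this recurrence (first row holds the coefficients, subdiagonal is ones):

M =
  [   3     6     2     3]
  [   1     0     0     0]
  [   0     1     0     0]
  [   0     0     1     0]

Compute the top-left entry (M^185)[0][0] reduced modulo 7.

(M^185)[0][0] is the top entry after applying M 185 times to the unit state (1, 0, 0, 0). Equivalently it is h_{188} for the auxiliary sequence (h_n) obeying the same recurrence with h_3 = 1 and h_i = 0 for 0 ≤ i < 3:
h_4 = 3·1 + 6·0 + 2·0 + 3·0 = 3
h_5 = 3·3 + 6·1 + 2·0 + 3·0 = 1
h_6 = 3·1 + 6·3 + 2·1 + 3·0 = 2
h_7 = 3·2 + 6·1 + 2·3 + 3·1 = 0
h_8 = 3·0 + 6·2 + 2·1 + 3·3 = 2
h_9 = 3·2 + 6·0 + 2·2 + 3·1 = 6
Continuing the recurrence:
  h_10 = 1;  h_11 = 1;  h_12 = 6;  h_13 = 2;  h_14 = 5;  h_15 = 0
  h_16 = 3;  h_17 = 4;  h_18 = 3;  h_19 = 4;  h_20 = 5;  h_21 = 1
  h_22 = 1;  h_23 = 3;  h_24 = 4;  h_25 = 0;  h_26 = 5;  h_27 = 4
  h_28 = 5;  h_29 = 0;  h_30 = 4;  h_31 = 6;  h_32 = 1;  h_33 = 5
  h_34 = 3;  h_35 = 3;  h_36 = 5;  h_37 = 5;  h_38 = 4;  h_39 = 5
  h_40 = 1;  h_41 = 0;  h_42 = 0;  h_43 = 3;  h_44 = 5;  h_45 = 5
  h_46 = 2;  h_47 = 6;  h_48 = 6;  h_49 = 3;  h_50 = 0;  h_51 = 6
  h_52 = 0;  h_53 = 3;  h_54 = 0;  h_55 = 1;  h_56 = 2;  h_57 = 0
  h_58 = 0;  h_59 = 0;  h_60 = 6;  h_61 = 4;  h_62 = 6;  h_63 = 5
  h_64 = 0;  h_65 = 5;  h_66 = 1;  h_67 = 6;  h_68 = 6;  h_69 = 1
  h_70 = 5;  h_71 = 2;  h_72 = 0;  h_73 = 4;  h_74 = 3;  h_75 = 4
  h_76 = 3;  h_77 = 2;  h_78 = 6;  h_79 = 6;  h_80 = 4;  h_81 = 3
  h_82 = 0;  h_83 = 2;  h_84 = 3;  h_85 = 2;  h_86 = 0;  h_87 = 3
  h_88 = 1;  h_89 = 6;  h_90 = 2;  h_91 = 4;  h_92 = 4;  h_93 = 2
  h_94 = 2;  h_95 = 3;  h_96 = 2;  h_97 = 6;  h_98 = 0;  h_99 = 0
  h_100 = 4;  h_101 = 2;  h_102 = 2;  h_103 = 5;  h_104 = 1;  h_105 = 1
  h_106 = 4;  h_107 = 0;  h_108 = 1;  h_109 = 0;  h_110 = 4;  h_111 = 0
  h_112 = 6;  h_113 = 5;  h_114 = 0;  h_115 = 0;  h_116 = 0;  h_117 = 1
  h_118 = 3;  h_119 = 1;  h_120 = 2;  h_121 = 0;  h_122 = 2;  h_123 = 6
  h_124 = 1;  h_125 = 1;  h_126 = 6;  h_127 = 2;  h_128 = 5;  h_129 = 0
  h_130 = 3;  h_131 = 4;  h_132 = 3;  h_133 = 4;  h_134 = 5;  h_135 = 1
  h_136 = 1;  h_137 = 3;  h_138 = 4;  h_139 = 0;  h_140 = 5;  h_141 = 4
  h_142 = 5;  h_143 = 0;  h_144 = 4;  h_145 = 6;  h_146 = 1;  h_147 = 5
  h_148 = 3;  h_149 = 3;  h_150 = 5;  h_151 = 5;  h_152 = 4;  h_153 = 5
  h_154 = 1;  h_155 = 0;  h_156 = 0;  h_157 = 3;  h_158 = 5;  h_159 = 5
  h_160 = 2;  h_161 = 6;  h_162 = 6;  h_163 = 3;  h_164 = 0;  h_165 = 6
  h_166 = 0;  h_167 = 3;  h_168 = 0;  h_169 = 1;  h_170 = 2;  h_171 = 0
  h_172 = 0;  h_173 = 0;  h_174 = 6;  h_175 = 4;  h_176 = 6;  h_177 = 5
  h_178 = 0;  h_179 = 5;  h_180 = 1;  h_181 = 6;  h_182 = 6;  h_183 = 1
  h_184 = 5;  h_185 = 2;  h_186 = 0
h_187 = 3·0 + 6·2 + 2·5 + 3·1 = 4
h_188 = 3·4 + 6·0 + 2·2 + 3·5 = 3

3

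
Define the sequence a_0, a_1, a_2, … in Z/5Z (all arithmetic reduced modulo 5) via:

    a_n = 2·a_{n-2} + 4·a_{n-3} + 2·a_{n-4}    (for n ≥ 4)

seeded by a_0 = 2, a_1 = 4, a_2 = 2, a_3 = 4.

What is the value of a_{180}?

1

a_4 = 0·4 + 2·2 + 4·4 + 2·2 = 4
a_5 = 0·4 + 2·4 + 4·2 + 2·4 = 4
a_6 = 0·4 + 2·4 + 4·4 + 2·2 = 3
a_7 = 0·3 + 2·4 + 4·4 + 2·4 = 2
a_8 = 0·2 + 2·3 + 4·4 + 2·4 = 0
a_9 = 0·0 + 2·2 + 4·3 + 2·4 = 4
Continuing the recurrence:
  a_10 = 4;  a_11 = 2;  a_12 = 4;  a_13 = 3;  a_14 = 4;  a_15 = 1
  a_16 = 3;  a_17 = 4;  a_18 = 3;  a_19 = 2;  a_20 = 3;  a_21 = 4
  a_22 = 0;  a_23 = 4;  a_24 = 2;  a_25 = 1;  a_26 = 0;  a_27 = 3
  a_28 = 3;  a_29 = 3;  a_30 = 3;  a_31 = 4;  a_32 = 4;  a_33 = 1
  a_34 = 0;  a_35 = 1;  a_36 = 2;  a_37 = 4;  a_38 = 3;  a_39 = 3
  a_40 = 1;  a_41 = 1;  a_42 = 0;  a_43 = 2;  a_44 = 1;  a_45 = 1
  a_46 = 0;  a_47 = 0;  a_48 = 1;  a_49 = 2;  a_50 = 2;  a_51 = 3
  a_52 = 4;  a_53 = 3;  a_54 = 4;  a_55 = 3;  a_56 = 3;  a_57 = 3
  a_58 = 1;  a_59 = 4;  a_60 = 0;  a_61 = 3;  a_62 = 3;  a_63 = 4
  a_64 = 3;  a_65 = 1;  a_66 = 3;  a_67 = 2;  a_68 = 1;  a_69 = 3
  a_70 = 1;  a_71 = 4;  a_72 = 1;  a_73 = 3;  a_74 = 0;  a_75 = 3
  a_76 = 4;  a_77 = 2;  a_78 = 0;  a_79 = 1;  a_80 = 1;  a_81 = 1
  a_82 = 1;  a_83 = 3;  a_84 = 3;  a_85 = 2;  a_86 = 0;  a_87 = 2
  a_88 = 4;  a_89 = 3;  a_90 = 1;  a_91 = 1;  a_92 = 2;  a_93 = 2
  a_94 = 0;  a_95 = 4;  a_96 = 2;  a_97 = 2;  a_98 = 0;  a_99 = 0
  a_100 = 2;  a_101 = 4;  a_102 = 4;  a_103 = 1;  a_104 = 3;  a_105 = 1
  a_106 = 3;  a_107 = 1;  a_108 = 1;  a_109 = 1;  a_110 = 2;  a_111 = 3
  a_112 = 0;  a_113 = 1;  a_114 = 1;  a_115 = 3;  a_116 = 1;  a_117 = 2
  a_118 = 1;  a_119 = 4;  a_120 = 2;  a_121 = 1;  a_122 = 2;  a_123 = 3
  a_124 = 2;  a_125 = 1;  a_126 = 0;  a_127 = 1;  a_128 = 3;  a_129 = 4
  a_130 = 0;  a_131 = 2;  a_132 = 2;  a_133 = 2;  a_134 = 2;  a_135 = 1
  a_136 = 1;  a_137 = 4;  a_138 = 0;  a_139 = 4;  a_140 = 3;  a_141 = 1
  a_142 = 2;  a_143 = 2;  a_144 = 4;  a_145 = 4;  a_146 = 0;  a_147 = 3
  a_148 = 4;  a_149 = 4;  a_150 = 0;  a_151 = 0;  a_152 = 4;  a_153 = 3
  a_154 = 3;  a_155 = 2;  a_156 = 1;  a_157 = 2;  a_158 = 1;  a_159 = 2
  a_160 = 2;  a_161 = 2;  a_162 = 4;  a_163 = 1;  a_164 = 0;  a_165 = 2
  a_166 = 2;  a_167 = 1;  a_168 = 2;  a_169 = 4;  a_170 = 2;  a_171 = 3
  a_172 = 4;  a_173 = 2;  a_174 = 4;  a_175 = 1;  a_176 = 4;  a_177 = 2
  a_178 = 0
a_179 = 0·0 + 2·2 + 4·4 + 2·1 = 2
a_180 = 0·2 + 2·0 + 4·2 + 2·4 = 1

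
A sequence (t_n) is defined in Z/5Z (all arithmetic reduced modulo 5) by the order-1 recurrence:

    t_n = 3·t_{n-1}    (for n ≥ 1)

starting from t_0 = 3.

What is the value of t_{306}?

t_1 = 3·3 = 4
t_2 = 3·4 = 2
t_3 = 3·2 = 1
t_4 = 3·1 = 3
(t_4) = (3) = (t_0), so the sequence has period 4.
306 ≡ 2 (mod 4), hence t_306 = t_2 = 2.

2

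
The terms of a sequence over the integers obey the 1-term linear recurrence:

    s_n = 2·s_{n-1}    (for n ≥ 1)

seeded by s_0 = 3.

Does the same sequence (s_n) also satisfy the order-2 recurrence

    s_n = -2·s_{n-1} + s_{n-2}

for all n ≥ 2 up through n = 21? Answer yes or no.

Terms s_0..s_21: 3, 6, 12, 24, 48, 96, 192, 384, 768, 1536, 3072, 6144, 12288, 24576, 49152, 98304, 196608, 393216, 786432, 1572864, 3145728, 6291456
n=2: candidate gives -9, actual s_2 = 12 ✗

no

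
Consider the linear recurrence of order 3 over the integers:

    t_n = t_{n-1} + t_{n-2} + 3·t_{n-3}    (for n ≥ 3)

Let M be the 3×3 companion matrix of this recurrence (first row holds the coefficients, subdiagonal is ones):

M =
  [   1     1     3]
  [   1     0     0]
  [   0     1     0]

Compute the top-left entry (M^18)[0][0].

(M^18)[0][0] is the top entry after applying M 18 times to the unit state (1, 0, 0). Equivalently it is h_{20} for the auxiliary sequence (h_n) obeying the same recurrence with h_2 = 1 and h_i = 0 for 0 ≤ i < 2:
h_3 = 1·1 + 1·0 + 3·0 = 1
h_4 = 1·1 + 1·1 + 3·0 = 2
h_5 = 1·2 + 1·1 + 3·1 = 6
h_6 = 1·6 + 1·2 + 3·1 = 11
h_7 = 1·11 + 1·6 + 3·2 = 23
h_8 = 1·23 + 1·11 + 3·6 = 52
h_9 = 1·52 + 1·23 + 3·11 = 108
h_10 = 1·108 + 1·52 + 3·23 = 229
h_11 = 1·229 + 1·108 + 3·52 = 493
h_12 = 1·493 + 1·229 + 3·108 = 1046
h_13 = 1·1046 + 1·493 + 3·229 = 2226
h_14 = 1·2226 + 1·1046 + 3·493 = 4751
h_15 = 1·4751 + 1·2226 + 3·1046 = 10115
h_16 = 1·10115 + 1·4751 + 3·2226 = 21544
h_17 = 1·21544 + 1·10115 + 3·4751 = 45912
h_18 = 1·45912 + 1·21544 + 3·10115 = 97801
h_19 = 1·97801 + 1·45912 + 3·21544 = 208345
h_20 = 1·208345 + 1·97801 + 3·45912 = 443882

443882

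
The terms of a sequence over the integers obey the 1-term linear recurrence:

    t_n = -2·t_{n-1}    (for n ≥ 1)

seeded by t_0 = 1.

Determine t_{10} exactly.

t_1 = -2·1 = -2
t_2 = -2·-2 = 4
t_3 = -2·4 = -8
t_4 = -2·-8 = 16
t_5 = -2·16 = -32
t_6 = -2·-32 = 64
t_7 = -2·64 = -128
t_8 = -2·-128 = 256
t_9 = -2·256 = -512
t_10 = -2·-512 = 1024

1024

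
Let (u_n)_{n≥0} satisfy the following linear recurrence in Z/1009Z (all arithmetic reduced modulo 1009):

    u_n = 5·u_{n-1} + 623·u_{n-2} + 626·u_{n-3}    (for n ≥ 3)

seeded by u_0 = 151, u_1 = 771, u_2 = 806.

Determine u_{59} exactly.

210

u_3 = 5·806 + 623·771 + 626·151 = 732
u_4 = 5·732 + 623·806 + 626·771 = 633
u_5 = 5·633 + 623·732 + 626·806 = 162
u_6 = 5·162 + 623·633 + 626·732 = 796
u_7 = 5·796 + 623·162 + 626·633 = 700
u_8 = 5·700 + 623·796 + 626·162 = 465
u_9 = 5·465 + 623·700 + 626·796 = 369
u_10 = 5·369 + 623·465 + 626·700 = 233
u_11 = 5·233 + 623·369 + 626·465 = 489
u_12 = 5·489 + 623·233 + 626·369 = 223
u_13 = 5·223 + 623·489 + 626·233 = 597
u_14 = 5·597 + 623·223 + 626·489 = 32
u_15 = 5·32 + 623·597 + 626·223 = 126
u_16 = 5·126 + 623·32 + 626·597 = 778
u_17 = 5·778 + 623·126 + 626·32 = 511
u_18 = 5·511 + 623·778 + 626·126 = 76
u_19 = 5·76 + 623·511 + 626·778 = 579
u_20 = 5·579 + 623·76 + 626·511 = 835
u_21 = 5·835 + 623·579 + 626·76 = 796
u_22 = 5·796 + 623·835 + 626·579 = 737
u_23 = 5·737 + 623·796 + 626·835 = 186
u_24 = 5·186 + 623·737 + 626·796 = 836
u_25 = 5·836 + 623·186 + 626·737 = 236
u_26 = 5·236 + 623·836 + 626·186 = 756
u_27 = 5·756 + 623·236 + 626·836 = 132
u_28 = 5·132 + 623·756 + 626·236 = 867
u_29 = 5·867 + 623·132 + 626·756 = 841
u_30 = 5·841 + 623·867 + 626·132 = 389
u_31 = 5·389 + 623·841 + 626·867 = 99
u_32 = 5·99 + 623·389 + 626·841 = 450
u_33 = 5·450 + 623·99 + 626·389 = 705
u_34 = 5·705 + 623·450 + 626·99 = 771
u_35 = 5·771 + 623·705 + 626·450 = 308
u_36 = 5·308 + 623·771 + 626·705 = 977
u_37 = 5·977 + 623·308 + 626·771 = 358
u_38 = 5·358 + 623·977 + 626·308 = 105
u_39 = 5·105 + 623·358 + 626·977 = 718
u_40 = 5·718 + 623·105 + 626·358 = 503
u_41 = 5·503 + 623·718 + 626·105 = 969
u_42 = 5·969 + 623·503 + 626·718 = 842
u_43 = 5·842 + 623·969 + 626·503 = 549
u_44 = 5·549 + 623·842 + 626·969 = 798
u_45 = 5·798 + 623·549 + 626·842 = 324
u_46 = 5·324 + 623·798 + 626·549 = 942
u_47 = 5·942 + 623·324 + 626·798 = 819
u_48 = 5·819 + 623·942 + 626·324 = 711
u_49 = 5·711 + 623·819 + 626·942 = 647
u_50 = 5·647 + 623·711 + 626·819 = 332
u_51 = 5·332 + 623·647 + 626·711 = 249
u_52 = 5·249 + 623·332 + 626·647 = 640
u_53 = 5·640 + 623·249 + 626·332 = 901
u_54 = 5·901 + 623·640 + 626·249 = 113
u_55 = 5·113 + 623·901 + 626·640 = 951
u_56 = 5·951 + 623·113 + 626·901 = 483
u_57 = 5·483 + 623·951 + 626·113 = 695
u_58 = 5·695 + 623·483 + 626·951 = 691
u_59 = 5·691 + 623·695 + 626·483 = 210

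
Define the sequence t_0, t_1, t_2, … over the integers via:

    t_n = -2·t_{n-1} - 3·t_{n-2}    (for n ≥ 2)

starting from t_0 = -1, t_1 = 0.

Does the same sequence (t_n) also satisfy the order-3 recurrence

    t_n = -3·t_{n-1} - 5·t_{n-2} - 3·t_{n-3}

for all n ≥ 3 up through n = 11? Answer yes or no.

Terms t_0..t_11: -1, 0, 3, -6, 3, 12, -33, 30, 39, -168, 219, 66
n=3: candidate gives -6, actual t_3 = -6 ✓
n=4: candidate gives 3, actual t_4 = 3 ✓
n=5: candidate gives 12, actual t_5 = 12 ✓
n=6: candidate gives -33, actual t_6 = -33 ✓
n=7: candidate gives 30, actual t_7 = 30 ✓
n=8: candidate gives 39, actual t_8 = 39 ✓
n=9: candidate gives -168, actual t_9 = -168 ✓
n=10: candidate gives 219, actual t_10 = 219 ✓
n=11: candidate gives 66, actual t_11 = 66 ✓

yes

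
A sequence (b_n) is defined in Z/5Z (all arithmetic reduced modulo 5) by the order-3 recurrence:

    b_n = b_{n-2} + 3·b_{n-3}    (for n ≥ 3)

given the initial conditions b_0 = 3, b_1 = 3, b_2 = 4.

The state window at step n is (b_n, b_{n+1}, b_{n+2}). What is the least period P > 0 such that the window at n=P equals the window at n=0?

n=0: window = (3, 3, 4)
n=1: window = (3, 4, 2)
n=2: window = (4, 2, 3)
n=3: window = (2, 3, 4)
n=4: window = (3, 4, 4)
n=5: window = (4, 4, 3)
n=6: window = (4, 3, 1)
n=7: window = (3, 1, 0)
n=8: window = (1, 0, 0)
n=9: window = (0, 0, 3)
n=10: window = (0, 3, 0)
n=11: window = (3, 0, 3)
n=12: window = (0, 3, 4)
n=13: window = (3, 4, 3)
n=14: window = (4, 3, 3)
n=15: window = (3, 3, 0)
n=16: window = (3, 0, 2)
n=17: window = (0, 2, 4)
n=18: window = (2, 4, 2)
n=19: window = (4, 2, 0)
n=20: window = (2, 0, 4)
n=21: window = (0, 4, 1)
n=22: window = (4, 1, 4)
n=23: window = (1, 4, 3)
n=24: window = (4, 3, 2)
n=25: window = (3, 2, 0)
n=26: window = (2, 0, 1)
n=27: window = (0, 1, 1)
n=28: window = (1, 1, 1)
n=29: window = (1, 1, 4)
n=30: window = (1, 4, 4)
n=31: window = (4, 4, 2)
n=32: window = (4, 2, 1)
n=33: window = (2, 1, 4)
n=34: window = (1, 4, 2)
n=35: window = (4, 2, 2)
n=36: window = (2, 2, 4)
n=37: window = (2, 4, 3)
n=38: window = (4, 3, 0)
n=39: window = (3, 0, 0)
n=40: window = (0, 0, 4)
…
n=122: window = (2, 2, 3)
n=123: window = (2, 3, 3)
n=124: window = (3, 3, 4)
window at n=124 equals window at n=0 → period = 124

124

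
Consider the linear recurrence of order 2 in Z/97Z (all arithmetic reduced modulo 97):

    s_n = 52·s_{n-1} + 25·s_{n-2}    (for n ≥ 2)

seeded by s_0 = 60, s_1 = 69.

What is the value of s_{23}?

62

s_2 = 52·69 + 25·60 = 44
s_3 = 52·44 + 25·69 = 36
s_4 = 52·36 + 25·44 = 62
s_5 = 52·62 + 25·36 = 50
s_6 = 52·50 + 25·62 = 76
s_7 = 52·76 + 25·50 = 61
s_8 = 52·61 + 25·76 = 28
s_9 = 52·28 + 25·61 = 71
s_10 = 52·71 + 25·28 = 27
s_11 = 52·27 + 25·71 = 75
s_12 = 52·75 + 25·27 = 16
s_13 = 52·16 + 25·75 = 88
s_14 = 52·88 + 25·16 = 29
s_15 = 52·29 + 25·88 = 22
s_16 = 52·22 + 25·29 = 26
s_17 = 52·26 + 25·22 = 59
s_18 = 52·59 + 25·26 = 32
s_19 = 52·32 + 25·59 = 35
s_20 = 52·35 + 25·32 = 1
s_21 = 52·1 + 25·35 = 54
s_22 = 52·54 + 25·1 = 20
s_23 = 52·20 + 25·54 = 62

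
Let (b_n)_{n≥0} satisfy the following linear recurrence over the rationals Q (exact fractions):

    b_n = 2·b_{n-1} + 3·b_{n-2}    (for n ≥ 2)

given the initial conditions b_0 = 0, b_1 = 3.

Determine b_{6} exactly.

b_2 = 2·3 + 3·0 = 6
b_3 = 2·6 + 3·3 = 21
b_4 = 2·21 + 3·6 = 60
b_5 = 2·60 + 3·21 = 183
b_6 = 2·183 + 3·60 = 546

546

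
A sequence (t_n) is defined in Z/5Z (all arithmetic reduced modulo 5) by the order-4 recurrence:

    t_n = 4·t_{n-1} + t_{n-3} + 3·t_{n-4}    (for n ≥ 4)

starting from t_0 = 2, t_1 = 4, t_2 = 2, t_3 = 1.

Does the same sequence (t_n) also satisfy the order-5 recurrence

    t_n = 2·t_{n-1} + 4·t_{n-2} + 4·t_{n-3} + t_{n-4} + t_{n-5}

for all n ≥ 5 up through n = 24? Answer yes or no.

no

Terms t_0..t_24: 2, 4, 2, 1, 4, 0, 2, 0, 2, 0, 1, 1, 0, 1, 3, 0, 1, 0, 4, 2, 1, 3, 1, 1, 0
n=5: candidate gives 1, actual t_5 = 0 ✗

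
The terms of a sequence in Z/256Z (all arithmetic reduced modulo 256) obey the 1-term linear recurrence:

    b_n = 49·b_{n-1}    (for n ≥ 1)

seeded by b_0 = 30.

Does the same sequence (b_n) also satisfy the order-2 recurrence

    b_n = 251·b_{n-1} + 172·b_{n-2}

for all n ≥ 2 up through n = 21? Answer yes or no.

no

Terms b_0..b_21: 30, 190, 94, 254, 158, 62, 222, 126, 30, 190, 94, 254, 158, 62, 222, 126, 30, 190, 94, 254, 158, 62
n=2: candidate gives 114, actual b_2 = 94 ✗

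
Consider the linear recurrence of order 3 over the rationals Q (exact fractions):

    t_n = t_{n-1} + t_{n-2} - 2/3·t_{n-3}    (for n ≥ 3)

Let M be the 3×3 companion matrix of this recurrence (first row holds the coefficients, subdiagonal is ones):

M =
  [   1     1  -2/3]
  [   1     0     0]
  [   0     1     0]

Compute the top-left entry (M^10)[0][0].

(M^10)[0][0] is the top entry after applying M 10 times to the unit state (1, 0, 0). Equivalently it is h_{12} for the auxiliary sequence (h_n) obeying the same recurrence with h_2 = 1 and h_i = 0 for 0 ≤ i < 2:
h_3 = 1·1 + 1·0 + -2/3·0 = 1
h_4 = 1·1 + 1·1 + -2/3·0 = 2
h_5 = 1·2 + 1·1 + -2/3·1 = 7/3
h_6 = 1·7/3 + 1·2 + -2/3·1 = 11/3
h_7 = 1·11/3 + 1·7/3 + -2/3·2 = 14/3
h_8 = 1·14/3 + 1·11/3 + -2/3·7/3 = 61/9
h_9 = 1·61/9 + 1·14/3 + -2/3·11/3 = 9
h_10 = 1·9 + 1·61/9 + -2/3·14/3 = 38/3
h_11 = 1·38/3 + 1·9 + -2/3·61/9 = 463/27
h_12 = 1·463/27 + 1·38/3 + -2/3·9 = 643/27

643/27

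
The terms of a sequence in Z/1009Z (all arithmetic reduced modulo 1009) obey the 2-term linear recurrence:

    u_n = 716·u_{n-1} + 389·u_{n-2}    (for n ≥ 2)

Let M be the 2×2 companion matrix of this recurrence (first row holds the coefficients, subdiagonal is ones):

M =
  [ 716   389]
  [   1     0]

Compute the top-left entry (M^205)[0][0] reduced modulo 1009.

227

(M^205)[0][0] is the top entry after applying M 205 times to the unit state (1, 0). Equivalently it is h_{206} for the auxiliary sequence (h_n) obeying the same recurrence with h_1 = 1 and h_i = 0 for 0 ≤ i < 1:
h_2 = 716·1 + 389·0 = 716
h_3 = 716·716 + 389·1 = 473
h_4 = 716·473 + 389·716 = 693
h_5 = 716·693 + 389·473 = 119
h_6 = 716·119 + 389·693 = 622
h_7 = 716·622 + 389·119 = 260
Continuing the recurrence:
  h_8 = 302;  h_9 = 546;  h_10 = 887;  h_11 = 935;  h_12 = 458;  h_13 = 478
  h_14 = 775;  h_15 = 236;  h_16 = 257;  h_17 = 359;  h_18 = 840;  h_19 = 485
  h_20 = 8;  h_21 = 665;  h_22 = 986;  h_23 = 57;  h_24 = 586;  h_25 = 816
  h_26 = 974;  h_27 = 763;  h_28 = 950;  h_29 = 295;  h_30 = 595;  h_31 = 960
  h_32 = 625;  h_33 = 623;  h_34 = 46;  h_35 = 835;  h_36 = 264;  h_37 = 258
  h_38 = 868;  h_39 = 415;  h_40 = 131;  h_41 = 963;  h_42 = 870;  h_43 = 635
  h_44 = 16;  h_45 = 167;  h_46 = 680;  h_47 = 929;  h_48 = 395;  h_49 = 459
  h_50 = 1006;  h_51 = 837;  h_52 = 797;  h_53 = 253;  h_54 = 807;  h_55 = 199
  h_56 = 339;  h_57 = 282;  h_58 = 813;  h_59 = 641;  h_60 = 301;  h_61 = 725
  h_62 = 519;  h_63 = 806;  h_64 = 39;  h_65 = 416;  h_66 = 237;  h_67 = 564
  h_68 = 598;  h_69 = 795;  h_70 = 696;  h_71 = 391;  h_72 = 795;  h_73 = 893
  h_74 = 183;  h_75 = 139;  h_76 = 190;  h_77 = 419;  h_78 = 584;  h_79 = 960
  h_80 = 382;  h_81 = 183;  h_82 = 133;  h_83 = 939;  h_84 = 608;  h_85 = 462
  h_86 = 246;  h_87 = 686;  h_88 = 641;  h_89 = 339;  h_90 = 690;  h_91 = 331
  h_92 = 906;  h_93 = 525;  h_94 = 845;  h_95 = 27;  h_96 = 941;  h_97 = 157
  h_98 = 195;  h_99 = 911;  h_100 = 642;  h_101 = 797;  h_102 = 73;  h_103 = 70
  h_104 = 824;  h_105 = 715;  h_106 = 51;  h_107 = 852;  h_108 = 255;  h_109 = 427
  h_110 = 318;  h_111 = 281;  h_112 = 0;  h_113 = 337;  h_114 = 141;  h_115 = 988
  h_116 = 462;  h_117 = 752;  h_118 = 751;  h_119 = 846;  h_120 = 874;  h_121 = 364
  h_122 = 255;  h_123 = 287;  h_124 = 978;  h_125 = 655;  h_126 = 853;  h_127 = 830
  h_128 = 844;  h_129 = 912;  h_130 = 560;  h_131 = 996;  h_132 = 678;  h_133 = 107
  h_134 = 321;  h_135 = 38;  h_136 = 727;  h_137 = 544;  h_138 = 313;  h_139 = 845
  h_140 = 297;  h_141 = 533;  h_142 = 733;  h_143 = 640;  h_144 = 753;  h_145 = 79
  h_146 = 367;  h_147 = 893;  h_148 = 176;  h_149 = 172;  h_150 = 915;  h_151 = 613
  h_152 = 760;  h_153 = 642;  h_154 = 580;  h_155 = 87;  h_156 = 347;  h_157 = 784
  h_158 = 117;  h_159 = 283;  h_160 = 936;  h_161 = 306;  h_162 = 1007;  h_163 = 558
  h_164 = 195;  h_165 = 505;  h_166 = 538;  h_167 = 469;  h_168 = 226;  h_169 = 188
  h_170 = 542;  h_171 = 91;  h_172 = 537;  h_173 = 147;  h_174 = 346;  h_175 = 201
  h_176 = 26;  h_177 = 950;  h_178 = 158;  h_179 = 376;  h_180 = 735;  h_181 = 530
  h_182 = 464;  h_183 = 597;  h_184 = 530;  h_185 = 259;  h_186 = 122;  h_187 = 429
  h_188 = 463;  h_189 = 952;  h_190 = 53;  h_191 = 640;  h_192 = 591;  h_193 = 122
  h_194 = 425;  h_195 = 626;  h_196 = 69;  h_197 = 308;  h_198 = 164;  h_199 = 121
  h_200 = 91;  h_201 = 226;  h_202 = 460;  h_203 = 557;  h_204 = 604
h_205 = 716·604 + 389·557 = 350
h_206 = 716·350 + 389·604 = 227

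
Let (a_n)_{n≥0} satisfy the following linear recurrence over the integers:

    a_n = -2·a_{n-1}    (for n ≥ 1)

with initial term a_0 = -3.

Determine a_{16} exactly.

-196608

a_1 = -2·-3 = 6
a_2 = -2·6 = -12
a_3 = -2·-12 = 24
a_4 = -2·24 = -48
a_5 = -2·-48 = 96
a_6 = -2·96 = -192
a_7 = -2·-192 = 384
a_8 = -2·384 = -768
a_9 = -2·-768 = 1536
a_10 = -2·1536 = -3072
a_11 = -2·-3072 = 6144
a_12 = -2·6144 = -12288
a_13 = -2·-12288 = 24576
a_14 = -2·24576 = -49152
a_15 = -2·-49152 = 98304
a_16 = -2·98304 = -196608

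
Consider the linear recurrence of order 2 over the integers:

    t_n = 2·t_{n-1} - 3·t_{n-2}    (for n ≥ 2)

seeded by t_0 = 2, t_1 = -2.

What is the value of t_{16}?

t_2 = 2·-2 + -3·2 = -10
t_3 = 2·-10 + -3·-2 = -14
t_4 = 2·-14 + -3·-10 = 2
t_5 = 2·2 + -3·-14 = 46
t_6 = 2·46 + -3·2 = 86
t_7 = 2·86 + -3·46 = 34
t_8 = 2·34 + -3·86 = -190
t_9 = 2·-190 + -3·34 = -482
t_10 = 2·-482 + -3·-190 = -394
t_11 = 2·-394 + -3·-482 = 658
t_12 = 2·658 + -3·-394 = 2498
t_13 = 2·2498 + -3·658 = 3022
t_14 = 2·3022 + -3·2498 = -1450
t_15 = 2·-1450 + -3·3022 = -11966
t_16 = 2·-11966 + -3·-1450 = -19582

-19582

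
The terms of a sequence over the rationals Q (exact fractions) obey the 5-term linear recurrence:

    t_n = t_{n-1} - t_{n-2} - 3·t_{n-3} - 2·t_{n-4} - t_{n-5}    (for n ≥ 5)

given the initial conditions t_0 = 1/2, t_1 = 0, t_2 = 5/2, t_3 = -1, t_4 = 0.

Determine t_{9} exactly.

t_5 = 1·0 + -1·-1 + -3·5/2 + -2·0 + -1·1/2 = -7
t_6 = 1·-7 + -1·0 + -3·-1 + -2·5/2 + -1·0 = -9
t_7 = 1·-9 + -1·-7 + -3·0 + -2·-1 + -1·5/2 = -5/2
t_8 = 1·-5/2 + -1·-9 + -3·-7 + -2·0 + -1·-1 = 57/2
t_9 = 1·57/2 + -1·-5/2 + -3·-9 + -2·-7 + -1·0 = 72

72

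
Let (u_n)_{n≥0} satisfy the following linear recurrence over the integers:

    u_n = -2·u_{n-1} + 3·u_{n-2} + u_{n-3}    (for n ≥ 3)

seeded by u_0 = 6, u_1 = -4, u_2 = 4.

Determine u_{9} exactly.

-7804

u_3 = -2·4 + 3·-4 + 1·6 = -14
u_4 = -2·-14 + 3·4 + 1·-4 = 36
u_5 = -2·36 + 3·-14 + 1·4 = -110
u_6 = -2·-110 + 3·36 + 1·-14 = 314
u_7 = -2·314 + 3·-110 + 1·36 = -922
u_8 = -2·-922 + 3·314 + 1·-110 = 2676
u_9 = -2·2676 + 3·-922 + 1·314 = -7804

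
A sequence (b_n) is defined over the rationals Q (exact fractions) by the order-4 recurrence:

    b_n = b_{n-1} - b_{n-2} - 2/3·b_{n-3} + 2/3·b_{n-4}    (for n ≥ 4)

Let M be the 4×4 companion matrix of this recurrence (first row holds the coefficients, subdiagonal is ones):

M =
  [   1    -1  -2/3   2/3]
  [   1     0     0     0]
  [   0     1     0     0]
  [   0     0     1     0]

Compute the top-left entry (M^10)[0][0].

-113/27

(M^10)[0][0] is the top entry after applying M 10 times to the unit state (1, 0, 0, 0). Equivalently it is h_{13} for the auxiliary sequence (h_n) obeying the same recurrence with h_3 = 1 and h_i = 0 for 0 ≤ i < 3:
h_4 = 1·1 + -1·0 + -2/3·0 + 2/3·0 = 1
h_5 = 1·1 + -1·1 + -2/3·0 + 2/3·0 = 0
h_6 = 1·0 + -1·1 + -2/3·1 + 2/3·0 = -5/3
h_7 = 1·-5/3 + -1·0 + -2/3·1 + 2/3·1 = -5/3
h_8 = 1·-5/3 + -1·-5/3 + -2/3·0 + 2/3·1 = 2/3
h_9 = 1·2/3 + -1·-5/3 + -2/3·-5/3 + 2/3·0 = 31/9
h_10 = 1·31/9 + -1·2/3 + -2/3·-5/3 + 2/3·-5/3 = 25/9
h_11 = 1·25/9 + -1·31/9 + -2/3·2/3 + 2/3·-5/3 = -20/9
h_12 = 1·-20/9 + -1·25/9 + -2/3·31/9 + 2/3·2/3 = -185/27
h_13 = 1·-185/27 + -1·-20/9 + -2/3·25/9 + 2/3·31/9 = -113/27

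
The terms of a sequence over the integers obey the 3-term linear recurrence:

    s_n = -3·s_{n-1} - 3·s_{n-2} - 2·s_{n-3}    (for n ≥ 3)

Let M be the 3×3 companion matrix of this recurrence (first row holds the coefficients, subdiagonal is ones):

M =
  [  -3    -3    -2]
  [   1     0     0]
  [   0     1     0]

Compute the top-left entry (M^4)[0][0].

(M^4)[0][0] is the top entry after applying M 4 times to the unit state (1, 0, 0). Equivalently it is h_{6} for the auxiliary sequence (h_n) obeying the same recurrence with h_2 = 1 and h_i = 0 for 0 ≤ i < 2:
h_3 = -3·1 + -3·0 + -2·0 = -3
h_4 = -3·-3 + -3·1 + -2·0 = 6
h_5 = -3·6 + -3·-3 + -2·1 = -11
h_6 = -3·-11 + -3·6 + -2·-3 = 21

21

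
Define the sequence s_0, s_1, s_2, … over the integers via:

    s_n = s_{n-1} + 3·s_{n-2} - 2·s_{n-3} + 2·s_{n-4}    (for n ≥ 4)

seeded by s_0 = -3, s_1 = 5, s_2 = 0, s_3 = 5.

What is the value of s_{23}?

-482194

s_4 = 1·5 + 3·0 + -2·5 + 2·-3 = -11
s_5 = 1·-11 + 3·5 + -2·0 + 2·5 = 14
s_6 = 1·14 + 3·-11 + -2·5 + 2·0 = -29
s_7 = 1·-29 + 3·14 + -2·-11 + 2·5 = 45
s_8 = 1·45 + 3·-29 + -2·14 + 2·-11 = -92
s_9 = 1·-92 + 3·45 + -2·-29 + 2·14 = 129
s_10 = 1·129 + 3·-92 + -2·45 + 2·-29 = -295
s_11 = 1·-295 + 3·129 + -2·-92 + 2·45 = 366
s_12 = 1·366 + 3·-295 + -2·129 + 2·-92 = -961
s_13 = 1·-961 + 3·366 + -2·-295 + 2·129 = 985
s_14 = 1·985 + 3·-961 + -2·366 + 2·-295 = -3220
s_15 = 1·-3220 + 3·985 + -2·-961 + 2·366 = 2389
s_16 = 1·2389 + 3·-3220 + -2·985 + 2·-961 = -11163
s_17 = 1·-11163 + 3·2389 + -2·-3220 + 2·985 = 4414
s_18 = 1·4414 + 3·-11163 + -2·2389 + 2·-3220 = -40293
s_19 = 1·-40293 + 3·4414 + -2·-11163 + 2·2389 = 53
s_20 = 1·53 + 3·-40293 + -2·4414 + 2·-11163 = -151980
s_21 = 1·-151980 + 3·53 + -2·-40293 + 2·4414 = -62407
s_22 = 1·-62407 + 3·-151980 + -2·53 + 2·-40293 = -599039
s_23 = 1·-599039 + 3·-62407 + -2·-151980 + 2·53 = -482194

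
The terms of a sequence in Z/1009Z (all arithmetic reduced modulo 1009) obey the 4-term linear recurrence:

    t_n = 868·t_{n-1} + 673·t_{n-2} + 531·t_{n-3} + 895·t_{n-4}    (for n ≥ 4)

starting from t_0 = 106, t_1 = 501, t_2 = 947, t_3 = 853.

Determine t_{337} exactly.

t_4 = 868·853 + 673·947 + 531·501 + 895·106 = 129
t_5 = 868·129 + 673·853 + 531·947 + 895·501 = 695
t_6 = 868·695 + 673·129 + 531·853 + 895·947 = 837
t_7 = 868·837 + 673·695 + 531·129 + 895·853 = 113
t_8 = 868·113 + 673·837 + 531·695 + 895·129 = 670
t_9 = 868·670 + 673·113 + 531·837 + 895·695 = 709
Continuing the recurrence:
  t_10 = 718;  t_11 = 399;  t_12 = 574;  t_13 = 678;  t_14 = 977;  t_15 = 697
  t_16 = 212;  t_17 = 836;  t_18 = 0;  t_19 = 432;  t_20 = 641;  t_21 = 115
  t_22 = 828;  t_23 = 529;  t_24 = 452;  t_25 = 435;  t_26 = 543;  t_27 = 370
  t_28 = 334;  t_29 = 735;  t_30 = 438;  t_31 = 4;  t_32 = 659;  t_33 = 39
  t_34 = 726;  t_35 = 924;  t_36 = 188;  t_37 = 701;  t_38 = 684;  t_39 = 527
  t_40 = 254;  t_41 = 783;  t_42 = 60;  t_43 = 3;  t_44 = 976;  t_45 = 729
  t_46 = 925;  t_47 = 276;  t_48 = 785;  t_49 = 830;  t_50 = 349;  t_51 = 778
  t_52 = 171;  t_53 = 926;  t_54 = 663;  t_55 = 81;  t_56 = 908;  t_57 = 435
  t_58 = 570;  t_59 = 188;  t_60 = 255;  t_61 = 589;  t_62 = 316;  t_63 = 665
  t_64 = 1;  t_65 = 167;  t_66 = 598;  t_67 = 217;  t_68 = 316;  t_69 = 421
  t_70 = 580;  t_71 = 542;  t_72 = 981;  t_73 = 93;  t_74 = 33;  t_75 = 451
  t_76 = 94;  t_77 = 544;  t_78 = 297;  t_79 = 864;  t_80 = 28;  t_81 = 212
  t_82 = 188;  t_83 = 252;  t_84 = 590;  t_85 = 626;  t_86 = 431;  t_87 = 338
  t_88 = 24;  t_89 = 185;  t_90 = 340;  t_91 = 327;  t_92 = 737;  t_93 = 147
  t_94 = 715;  t_95 = 44;  t_96 = 854;  t_97 = 684;  t_98 = 408;  t_99 = 675
  t_100 = 288;  t_101 = 416;  t_102 = 94;  t_103 = 641;  t_104 = 514;  t_105 = 187
  t_106 = 423;  t_107 = 701;  t_108 = 523;  t_109 = 970;  t_110 = 412;  t_111 = 452
  t_112 = 25;  t_113 = 218;  t_114 = 538;  t_115 = 315;  t_116 = 733;  t_117 = 174
  t_118 = 587;  t_119 = 192;  t_120 = 454;  t_121 = 886;  t_122 = 733;  t_123 = 766
  t_124 = 849;  t_125 = 935;  t_126 = 931;  t_127 = 802;  t_128 = 35;  t_129 = 356
  t_130 = 477;  t_131 = 606;  t_132 = 877;  t_133 = 456;  t_134 = 259;  t_135 = 23
  t_136 = 432;  t_137 = 761;  t_138 = 646;  t_139 = 59;  t_140 = 316;  t_141 = 182
  t_142 = 404;  t_143 = 576;  t_144 = 53;  t_145 = 839;  t_146 = 595;  t_147 = 280
  t_148 = 285;  t_149 = 269;  t_150 = 638;  t_151 = 622;  t_152 = 998;  t_153 = 780
  t_154 = 925;  t_155 = 940;  t_156 = 346;  t_157 = 296;  t_158 = 601;  t_159 = 332
  t_160 = 154;  t_161 = 771;  t_162 = 800;  t_163 = 1004;  t_164 = 652;  t_165 = 458
  t_166 = 870;  t_167 = 603;  t_168 = 390;  t_169 = 810;  t_170 = 988;  t_171 = 319
  t_172 = 631;  t_173 = 27;  t_174 = 356;  t_175 = 294;  t_176 = 286;  t_177 = 434
  t_178 = 618;  t_179 = 414;  t_180 = 440;  t_181 = 854;  t_182 = 190;  t_183 = 853
  t_184 = 248;  t_185 = 802;  t_186 = 785;  t_187 = 376;  t_188 = 94;  t_189 = 161
  t_190 = 386;  t_191 = 437;  t_192 = 506;  t_193 = 722;  t_194 = 981;  t_195 = 404
  t_196 = 667;  t_197 = 958;  t_198 = 795;  t_199 = 263;  t_200 = 314;  t_201 = 689
  t_202 = 747;  t_203 = 712;  t_204 = 877;  t_205 = 627;  t_206 = 645;  t_207 = 164
  t_208 = 178;  t_209 = 114;  t_210 = 230;  t_211 = 43;  t_212 = 286;  t_213 = 883
  t_214 = 12;  t_215 = 943;  t_216 = 610;  t_217 = 289;  t_218 = 397;  t_219 = 769
  t_220 = 511;  t_221 = 794;  t_222 = 729;  t_223 = 767;  t_224 = 179;  t_225 = 515
  t_226 = 711;  t_227 = 696;  t_228 = 783;  t_229 = 806;  t_230 = 580;  t_231 = 986
  t_232 = 782;  t_233 = 554;  t_234 = 545;  t_235 = 498;  t_236 = 120;  t_237 = 622
  t_238 = 629;  t_239 = 868;  t_240 = 23;  t_241 = 488;  t_242 = 885;  t_243 = 865
  t_244 = 639;  t_245 = 267;  t_246 = 129;  t_247 = 619;  t_248 = 866;  t_249 = 581
  t_250 = 617;  t_251 = 113;  t_252 = 668;  t_253 = 85;  t_254 = 437;  t_255 = 408
  t_256 = 729;  t_257 = 642;  t_258 = 876;  t_259 = 350;  t_260 = 884;  t_261 = 392
  t_262 = 66;  t_263 = 921;  t_264 = 744;  t_265 = 787;  t_266 = 505;  t_267 = 847
  t_268 = 587;  t_269 = 770;  t_270 = 620;  t_271 = 169;  t_272 = 831;  t_273 = 891
  t_274 = 659;  t_275 = 439;  t_276 = 218;  t_277 = 492;  t_278 = 228;  t_279 = 431
  t_280 = 139;  t_281 = 456;  t_282 = 50;  t_283 = 624;  t_284 = 426;  t_285 = 473
  t_286 = 789;  t_287 = 928;  t_288 = 375;  t_289 = 354;  t_290 = 892;  t_291 = 976
  t_292 = 506;  t_293 = 717;  t_294 = 159;  t_295 = 36;  t_296 = 185;  t_297 = 834
  t_298 = 838;  t_299 = 467;  t_300 = 692;  t_301 = 572;  t_302 = 721;  t_303 = 181
  t_304 = 454;  t_305 = 94;  t_306 = 478;  t_307 = 378;  t_308 = 178;  t_309 = 186
  t_310 = 661;  t_311 = 665;  t_312 = 737;  t_313 = 412;  t_314 = 289;  t_315 = 141
  t_316 = 616;  t_317 = 511;  t_318 = 13;  t_319 = 269;  t_320 = 407;  t_321 = 660
  t_322 = 337;  t_323 = 930;  t_324 = 169;  t_325 = 477;  t_326 = 419;  t_327 = 474
  t_328 = 169;  t_329 = 153;  t_330 = 455;  t_331 = 860;  t_332 = 736;  t_333 = 939
  t_334 = 879;  t_335 = 647
t_336 = 868·647 + 673·879 + 531·939 + 895·736 = 891
t_337 = 868·891 + 673·647 + 531·879 + 895·939 = 536

536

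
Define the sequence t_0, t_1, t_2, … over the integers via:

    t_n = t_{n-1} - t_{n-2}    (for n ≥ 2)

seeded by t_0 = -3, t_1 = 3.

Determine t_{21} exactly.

t_2 = 1·3 + -1·-3 = 6
t_3 = 1·6 + -1·3 = 3
t_4 = 1·3 + -1·6 = -3
t_5 = 1·-3 + -1·3 = -6
t_6 = 1·-6 + -1·-3 = -3
t_7 = 1·-3 + -1·-6 = 3
(t_6, t_7) = (-3, 3) = (t_0, t_1), so the sequence has period 6.
21 ≡ 3 (mod 6), hence t_21 = t_3 = 3.

3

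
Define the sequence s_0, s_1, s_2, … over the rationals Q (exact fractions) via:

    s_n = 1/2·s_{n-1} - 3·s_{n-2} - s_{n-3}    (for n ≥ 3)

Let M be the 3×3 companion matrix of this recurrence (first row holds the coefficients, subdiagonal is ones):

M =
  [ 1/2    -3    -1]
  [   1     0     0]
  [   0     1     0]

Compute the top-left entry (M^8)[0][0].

(M^8)[0][0] is the top entry after applying M 8 times to the unit state (1, 0, 0). Equivalently it is h_{10} for the auxiliary sequence (h_n) obeying the same recurrence with h_2 = 1 and h_i = 0 for 0 ≤ i < 2:
h_3 = 1/2·1 + -3·0 + -1·0 = 1/2
h_4 = 1/2·1/2 + -3·1 + -1·0 = -11/4
h_5 = 1/2·-11/4 + -3·1/2 + -1·1 = -31/8
h_6 = 1/2·-31/8 + -3·-11/4 + -1·1/2 = 93/16
h_7 = 1/2·93/16 + -3·-31/8 + -1·-11/4 = 553/32
h_8 = 1/2·553/32 + -3·93/16 + -1·-31/8 = -315/64
h_9 = 1/2·-315/64 + -3·553/32 + -1·93/16 = -7695/128
h_10 = 1/2·-7695/128 + -3·-315/64 + -1·553/32 = -8339/256

-8339/256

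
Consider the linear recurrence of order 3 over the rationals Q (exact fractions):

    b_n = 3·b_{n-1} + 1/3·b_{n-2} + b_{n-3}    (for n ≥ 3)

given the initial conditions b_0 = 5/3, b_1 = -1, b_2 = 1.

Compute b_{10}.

b_3 = 3·1 + 1/3·-1 + 1·5/3 = 13/3
b_4 = 3·13/3 + 1/3·1 + 1·-1 = 37/3
b_5 = 3·37/3 + 1/3·13/3 + 1·1 = 355/9
b_6 = 3·355/9 + 1/3·37/3 + 1·13/3 = 1141/9
b_7 = 3·1141/9 + 1/3·355/9 + 1·37/3 = 10957/27
b_8 = 3·10957/27 + 1/3·1141/9 + 1·355/9 = 35077/27
b_9 = 3·35077/27 + 1/3·10957/27 + 1·1141/9 = 336919/81
b_10 = 3·336919/81 + 1/3·35077/27 + 1·10957/27 = 1078705/81

1078705/81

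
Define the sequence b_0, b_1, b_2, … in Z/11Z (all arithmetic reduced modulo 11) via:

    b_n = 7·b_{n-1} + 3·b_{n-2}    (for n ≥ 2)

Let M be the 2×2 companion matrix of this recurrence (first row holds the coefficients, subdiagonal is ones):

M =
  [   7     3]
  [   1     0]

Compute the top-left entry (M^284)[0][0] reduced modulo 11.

2

(M^284)[0][0] is the top entry after applying M 284 times to the unit state (1, 0). Equivalently it is h_{285} for the auxiliary sequence (h_n) obeying the same recurrence with h_1 = 1 and h_i = 0 for 0 ≤ i < 1:
h_2 = 7·1 + 3·0 = 7
h_3 = 7·7 + 3·1 = 8
h_4 = 7·8 + 3·7 = 0
h_5 = 7·0 + 3·8 = 2
h_6 = 7·2 + 3·0 = 3
h_7 = 7·3 + 3·2 = 5
h_8 = 7·5 + 3·3 = 0
h_9 = 7·0 + 3·5 = 4
h_10 = 7·4 + 3·0 = 6
h_11 = 7·6 + 3·4 = 10
h_12 = 7·10 + 3·6 = 0
h_13 = 7·0 + 3·10 = 8
h_14 = 7·8 + 3·0 = 1
h_15 = 7·1 + 3·8 = 9
h_16 = 7·9 + 3·1 = 0
h_17 = 7·0 + 3·9 = 5
h_18 = 7·5 + 3·0 = 2
h_19 = 7·2 + 3·5 = 7
h_20 = 7·7 + 3·2 = 0
h_21 = 7·0 + 3·7 = 10
h_22 = 7·10 + 3·0 = 4
h_23 = 7·4 + 3·10 = 3
h_24 = 7·3 + 3·4 = 0
h_25 = 7·0 + 3·3 = 9
h_26 = 7·9 + 3·0 = 8
h_27 = 7·8 + 3·9 = 6
h_28 = 7·6 + 3·8 = 0
h_29 = 7·0 + 3·6 = 7
h_30 = 7·7 + 3·0 = 5
h_31 = 7·5 + 3·7 = 1
h_32 = 7·1 + 3·5 = 0
h_33 = 7·0 + 3·1 = 3
h_34 = 7·3 + 3·0 = 10
h_35 = 7·10 + 3·3 = 2
h_36 = 7·2 + 3·10 = 0
h_37 = 7·0 + 3·2 = 6
h_38 = 7·6 + 3·0 = 9
h_39 = 7·9 + 3·6 = 4
h_40 = 7·4 + 3·9 = 0
h_41 = 7·0 + 3·4 = 1
(h_40, h_41) = (0, 1) = (h_0, h_1), so the sequence has period 40.
285 ≡ 5 (mod 40), hence h_285 = h_5 = 2.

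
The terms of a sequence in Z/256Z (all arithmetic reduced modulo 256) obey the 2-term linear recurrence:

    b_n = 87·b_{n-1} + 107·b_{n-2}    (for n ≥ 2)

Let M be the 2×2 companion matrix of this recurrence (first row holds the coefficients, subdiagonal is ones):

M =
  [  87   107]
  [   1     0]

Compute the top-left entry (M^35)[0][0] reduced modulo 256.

(M^35)[0][0] is the top entry after applying M 35 times to the unit state (1, 0). Equivalently it is h_{36} for the auxiliary sequence (h_n) obeying the same recurrence with h_1 = 1 and h_i = 0 for 0 ≤ i < 1:
h_2 = 87·1 + 107·0 = 87
h_3 = 87·87 + 107·1 = 252
h_4 = 87·252 + 107·87 = 1
h_5 = 87·1 + 107·252 = 171
h_6 = 87·171 + 107·1 = 136
h_7 = 87·136 + 107·171 = 177
h_8 = 87·177 + 107·136 = 255
h_9 = 87·255 + 107·177 = 164
h_10 = 87·164 + 107·255 = 81
h_11 = 87·81 + 107·164 = 19
h_12 = 87·19 + 107·81 = 80
h_13 = 87·80 + 107·19 = 33
h_14 = 87·33 + 107·80 = 167
h_15 = 87·167 + 107·33 = 140
h_16 = 87·140 + 107·167 = 97
h_17 = 87·97 + 107·140 = 123
h_18 = 87·123 + 107·97 = 88
h_19 = 87·88 + 107·123 = 81
h_20 = 87·81 + 107·88 = 79
h_21 = 87·79 + 107·81 = 180
h_22 = 87·180 + 107·79 = 49
h_23 = 87·49 + 107·180 = 227
h_24 = 87·227 + 107·49 = 160
h_25 = 87·160 + 107·227 = 65
h_26 = 87·65 + 107·160 = 247
h_27 = 87·247 + 107·65 = 28
h_28 = 87·28 + 107·247 = 193
h_29 = 87·193 + 107·28 = 75
h_30 = 87·75 + 107·193 = 40
h_31 = 87·40 + 107·75 = 241
h_32 = 87·241 + 107·40 = 159
h_33 = 87·159 + 107·241 = 196
h_34 = 87·196 + 107·159 = 17
h_35 = 87·17 + 107·196 = 179
h_36 = 87·179 + 107·17 = 240

240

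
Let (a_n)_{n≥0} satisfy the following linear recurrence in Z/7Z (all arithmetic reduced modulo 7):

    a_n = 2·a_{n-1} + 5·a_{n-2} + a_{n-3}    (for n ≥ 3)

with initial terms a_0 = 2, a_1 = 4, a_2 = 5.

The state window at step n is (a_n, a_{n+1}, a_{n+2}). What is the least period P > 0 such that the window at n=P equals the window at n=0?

n=0: window = (2, 4, 5)
n=1: window = (4, 5, 4)
n=2: window = (5, 4, 2)
n=3: window = (4, 2, 1)
n=4: window = (2, 1, 2)
n=5: window = (1, 2, 4)
n=6: window = (2, 4, 5)
window at n=6 equals window at n=0 → period = 6

6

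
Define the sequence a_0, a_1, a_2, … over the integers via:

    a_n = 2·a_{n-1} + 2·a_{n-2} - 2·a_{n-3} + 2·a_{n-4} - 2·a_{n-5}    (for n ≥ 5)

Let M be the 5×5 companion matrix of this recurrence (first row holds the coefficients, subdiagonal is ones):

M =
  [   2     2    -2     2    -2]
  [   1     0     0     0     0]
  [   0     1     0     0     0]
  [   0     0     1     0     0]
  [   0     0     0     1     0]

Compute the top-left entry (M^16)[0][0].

2819408

(M^16)[0][0] is the top entry after applying M 16 times to the unit state (1, 0, 0, 0, 0). Equivalently it is h_{20} for the auxiliary sequence (h_n) obeying the same recurrence with h_4 = 1 and h_i = 0 for 0 ≤ i < 4:
h_5 = 2·1 + 2·0 + -2·0 + 2·0 + -2·0 = 2
h_6 = 2·2 + 2·1 + -2·0 + 2·0 + -2·0 = 6
h_7 = 2·6 + 2·2 + -2·1 + 2·0 + -2·0 = 14
h_8 = 2·14 + 2·6 + -2·2 + 2·1 + -2·0 = 38
h_9 = 2·38 + 2·14 + -2·6 + 2·2 + -2·1 = 94
h_10 = 2·94 + 2·38 + -2·14 + 2·6 + -2·2 = 244
h_11 = 2·244 + 2·94 + -2·38 + 2·14 + -2·6 = 616
h_12 = 2·616 + 2·244 + -2·94 + 2·38 + -2·14 = 1580
h_13 = 2·1580 + 2·616 + -2·244 + 2·94 + -2·38 = 4016
h_14 = 2·4016 + 2·1580 + -2·616 + 2·244 + -2·94 = 10260
h_15 = 2·10260 + 2·4016 + -2·1580 + 2·616 + -2·244 = 26136
h_16 = 2·26136 + 2·10260 + -2·4016 + 2·1580 + -2·616 = 66688
h_17 = 2·66688 + 2·26136 + -2·10260 + 2·4016 + -2·1580 = 170000
h_18 = 2·170000 + 2·66688 + -2·26136 + 2·10260 + -2·4016 = 433592
h_19 = 2·433592 + 2·170000 + -2·66688 + 2·26136 + -2·10260 = 1105560
h_20 = 2·1105560 + 2·433592 + -2·170000 + 2·66688 + -2·26136 = 2819408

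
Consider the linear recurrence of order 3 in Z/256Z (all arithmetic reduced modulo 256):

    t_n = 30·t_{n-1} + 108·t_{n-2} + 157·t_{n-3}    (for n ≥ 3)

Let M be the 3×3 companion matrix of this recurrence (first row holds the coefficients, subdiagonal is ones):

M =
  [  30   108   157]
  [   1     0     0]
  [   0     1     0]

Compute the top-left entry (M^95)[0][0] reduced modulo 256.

(M^95)[0][0] is the top entry after applying M 95 times to the unit state (1, 0, 0). Equivalently it is h_{97} for the auxiliary sequence (h_n) obeying the same recurrence with h_2 = 1 and h_i = 0 for 0 ≤ i < 2:
h_3 = 30·1 + 108·0 + 157·0 = 30
h_4 = 30·30 + 108·1 + 157·0 = 240
h_5 = 30·240 + 108·30 + 157·1 = 101
h_6 = 30·101 + 108·240 + 157·30 = 124
h_7 = 30·124 + 108·101 + 157·240 = 84
h_8 = 30·84 + 108·124 + 157·101 = 25
h_9 = 30·25 + 108·84 + 157·124 = 106
h_10 = 30·106 + 108·25 + 157·84 = 124
h_11 = 30·124 + 108·106 + 157·25 = 149
h_12 = 30·149 + 108·124 + 157·106 = 200
h_13 = 30·200 + 108·149 + 157·124 = 88
h_14 = 30·88 + 108·200 + 157·149 = 17
h_15 = 30·17 + 108·88 + 157·200 = 198
h_16 = 30·198 + 108·17 + 157·88 = 88
h_17 = 30·88 + 108·198 + 157·17 = 69
h_18 = 30·69 + 108·88 + 157·198 = 164
h_19 = 30·164 + 108·69 + 157·88 = 76
h_20 = 30·76 + 108·164 + 157·69 = 105
h_21 = 30·105 + 108·76 + 157·164 = 242
h_22 = 30·242 + 108·105 + 157·76 = 68
h_23 = 30·68 + 108·242 + 157·105 = 117
h_24 = 30·117 + 108·68 + 157·242 = 208
h_25 = 30·208 + 108·117 + 157·68 = 112
h_26 = 30·112 + 108·208 + 157·117 = 161
h_27 = 30·161 + 108·112 + 157·208 = 174
h_28 = 30·174 + 108·161 + 157·112 = 0
h_29 = 30·0 + 108·174 + 157·161 = 37
h_30 = 30·37 + 108·0 + 157·174 = 12
h_31 = 30·12 + 108·37 + 157·0 = 4
h_32 = 30·4 + 108·12 + 157·37 = 57
h_33 = 30·57 + 108·4 + 157·12 = 186
h_34 = 30·186 + 108·57 + 157·4 = 76
h_35 = 30·76 + 108·186 + 157·57 = 85
h_36 = 30·85 + 108·76 + 157·186 = 24
h_37 = 30·24 + 108·85 + 157·76 = 72
h_38 = 30·72 + 108·24 + 157·85 = 177
h_39 = 30·177 + 108·72 + 157·24 = 214
h_40 = 30·214 + 108·177 + 157·72 = 232
h_41 = 30·232 + 108·214 + 157·177 = 5
h_42 = 30·5 + 108·232 + 157·214 = 180
h_43 = 30·180 + 108·5 + 157·232 = 124
h_44 = 30·124 + 108·180 + 157·5 = 137
h_45 = 30·137 + 108·124 + 157·180 = 194
h_46 = 30·194 + 108·137 + 157·124 = 148
h_47 = 30·148 + 108·194 + 157·137 = 53
h_48 = 30·53 + 108·148 + 157·194 = 160
h_49 = 30·160 + 108·53 + 157·148 = 224
h_50 = 30·224 + 108·160 + 157·53 = 65
h_51 = 30·65 + 108·224 + 157·160 = 62
h_52 = 30·62 + 108·65 + 157·224 = 16
h_53 = 30·16 + 108·62 + 157·65 = 229
h_54 = 30·229 + 108·16 + 157·62 = 156
h_55 = 30·156 + 108·229 + 157·16 = 180
h_56 = 30·180 + 108·156 + 157·229 = 89
h_57 = 30·89 + 108·180 + 157·156 = 10
h_58 = 30·10 + 108·89 + 157·180 = 28
h_59 = 30·28 + 108·10 + 157·89 = 21
h_60 = 30·21 + 108·28 + 157·10 = 104
h_61 = 30·104 + 108·21 + 157·28 = 56
h_62 = 30·56 + 108·104 + 157·21 = 81
h_63 = 30·81 + 108·56 + 157·104 = 230
h_64 = 30·230 + 108·81 + 157·56 = 120
h_65 = 30·120 + 108·230 + 157·81 = 197
h_66 = 30·197 + 108·120 + 157·230 = 196
h_67 = 30·196 + 108·197 + 157·120 = 172
h_68 = 30·172 + 108·196 + 157·197 = 169
h_69 = 30·169 + 108·172 + 157·196 = 146
h_70 = 30·146 + 108·169 + 157·172 = 228
h_71 = 30·228 + 108·146 + 157·169 = 245
h_72 = 30·245 + 108·228 + 157·146 = 112
h_73 = 30·112 + 108·245 + 157·228 = 80
h_74 = 30·80 + 108·112 + 157·245 = 225
h_75 = 30·225 + 108·80 + 157·112 = 206
h_76 = 30·206 + 108·225 + 157·80 = 32
h_77 = 30·32 + 108·206 + 157·225 = 165
h_78 = 30·165 + 108·32 + 157·206 = 44
h_79 = 30·44 + 108·165 + 157·32 = 100
h_80 = 30·100 + 108·44 + 157·165 = 121
h_81 = 30·121 + 108·100 + 157·44 = 90
h_82 = 30·90 + 108·121 + 157·100 = 236
h_83 = 30·236 + 108·90 + 157·121 = 213
h_84 = 30·213 + 108·236 + 157·90 = 184
h_85 = 30·184 + 108·213 + 157·236 = 40
h_86 = 30·40 + 108·184 + 157·213 = 241
h_87 = 30·241 + 108·40 + 157·184 = 246
h_88 = 30·246 + 108·241 + 157·40 = 8
h_89 = 30·8 + 108·246 + 157·241 = 133
h_90 = 30·133 + 108·8 + 157·246 = 212
h_91 = 30·212 + 108·133 + 157·8 = 220
h_92 = 30·220 + 108·212 + 157·133 = 201
h_93 = 30·201 + 108·220 + 157·212 = 98
h_94 = 30·98 + 108·201 + 157·220 = 52
h_95 = 30·52 + 108·98 + 157·201 = 181
h_96 = 30·181 + 108·52 + 157·98 = 64
h_97 = 30·64 + 108·181 + 157·52 = 192

192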